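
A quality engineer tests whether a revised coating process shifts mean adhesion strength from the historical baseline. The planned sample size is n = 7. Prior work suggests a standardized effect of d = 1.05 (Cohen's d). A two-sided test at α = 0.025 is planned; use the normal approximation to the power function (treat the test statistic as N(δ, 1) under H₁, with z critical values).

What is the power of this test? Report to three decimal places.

Power ≈ 0.704

Noncentrality parameter: δ = d·√n = 1.05 × √7 = 2.7780
Critical value for a two-sided test at α = 0.025: z_{α/2} = 2.241.
Power = Φ(δ − 2.241) + Φ(−δ − 2.241) = Φ(0.537) + Φ(-5.019) = 0.7042 + 0.0000 = 0.7042.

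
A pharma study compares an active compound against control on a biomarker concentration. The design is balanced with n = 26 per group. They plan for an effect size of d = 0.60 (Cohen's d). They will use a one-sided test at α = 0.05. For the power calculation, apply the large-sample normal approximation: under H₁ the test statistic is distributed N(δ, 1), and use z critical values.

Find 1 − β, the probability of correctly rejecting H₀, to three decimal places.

Power ≈ 0.698

Noncentrality parameter: δ = d·√(n/2) = 0.60 × √(26/2) = 2.1633
Critical value for a one-sided test at α = 0.05: z_α = 1.645.
Power = P(Z > 1.645 − δ) = Φ(0.518) = 0.6979.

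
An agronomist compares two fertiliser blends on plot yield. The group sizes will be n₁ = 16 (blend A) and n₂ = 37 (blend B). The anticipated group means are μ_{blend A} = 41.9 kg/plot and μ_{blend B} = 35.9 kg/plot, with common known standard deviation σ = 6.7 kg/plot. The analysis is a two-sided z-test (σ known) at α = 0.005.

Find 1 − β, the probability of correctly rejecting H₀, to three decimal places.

Standardized effect: d = |μ_{blend A} − μ_{blend B}| / σ = |41.9 − 35.9| / 6.7 = 0.8955
Noncentrality parameter: δ = d / √(1/n₁ + 1/n₂) = 0.8955 / √(1/16 + 1/37) = 2.9929
Critical value for a two-sided test at α = 0.005: z_{α/2} = 2.807.
Power = Φ(δ − 2.807) + Φ(−δ − 2.807) = Φ(0.186) + Φ(-5.800) = 0.5737 + 0.0000 = 0.5737.

Power ≈ 0.574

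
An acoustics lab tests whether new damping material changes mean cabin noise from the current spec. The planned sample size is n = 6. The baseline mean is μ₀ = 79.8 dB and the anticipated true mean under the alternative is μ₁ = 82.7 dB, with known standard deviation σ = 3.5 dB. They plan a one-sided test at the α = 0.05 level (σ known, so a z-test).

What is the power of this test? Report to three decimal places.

Standardized effect: d = |μ₁ − μ₀| / σ = |82.7 − 79.8| / 3.5 = 0.8286
Noncentrality parameter: δ = d·√n = 0.8286 × √6 = 2.0296
One-sided α = 0.05 → critical value z_{0.05} = 1.645.
Power = Φ(δ − 1.645) = Φ(0.385) = 0.6498.

Power ≈ 0.650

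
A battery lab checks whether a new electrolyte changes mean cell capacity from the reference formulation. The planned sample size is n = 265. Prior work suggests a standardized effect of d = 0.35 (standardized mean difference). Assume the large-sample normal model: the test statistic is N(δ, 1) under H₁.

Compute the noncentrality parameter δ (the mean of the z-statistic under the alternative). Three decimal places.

δ = d·√n = 0.35 × √265 = 5.6976

δ ≈ 5.698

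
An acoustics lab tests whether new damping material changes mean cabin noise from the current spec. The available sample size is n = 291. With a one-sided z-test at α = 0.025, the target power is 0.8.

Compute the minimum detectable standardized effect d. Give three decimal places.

Need Φ(δ − 1.960) = 0.8, so δ = 1.960 + 0.842 = 2.802.
δ = d·√n ⇒ d = δ/√n = 2.802/√291 = 0.1642.

d ≈ 0.164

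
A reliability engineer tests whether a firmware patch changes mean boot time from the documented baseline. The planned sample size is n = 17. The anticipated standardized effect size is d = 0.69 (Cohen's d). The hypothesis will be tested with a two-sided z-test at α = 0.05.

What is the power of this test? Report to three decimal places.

Power ≈ 0.812

Noncentrality parameter: δ = d·√n = 0.69 × √17 = 2.8449
Two-sided α = 0.05 → critical value z_{0.025} = 1.960.
Power = Φ(δ − 1.960) + Φ(−δ − 1.960) = Φ(0.885) + Φ(-4.805) = 0.8119 + 0.0000 = 0.8119.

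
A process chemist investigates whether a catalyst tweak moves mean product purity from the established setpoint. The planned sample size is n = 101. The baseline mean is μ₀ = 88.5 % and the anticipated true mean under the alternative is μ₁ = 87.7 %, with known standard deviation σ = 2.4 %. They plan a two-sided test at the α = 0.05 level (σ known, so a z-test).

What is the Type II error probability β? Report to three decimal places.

Standardized effect: d = |μ₁ − μ₀| / σ = |87.7 − 88.5| / 2.4 = 0.3333
Noncentrality parameter: λ = d·√n = 0.3333 × √101 = 3.3500
Two-sided α = 0.05 → critical value z_{0.025} = 1.960.
Power = Φ(λ − 1.960) + Φ(−λ − 1.960) = Φ(1.390) + Φ(-5.310) = 0.9177 + 0.0000 = 0.9177.
Type II error: β = 1 − power = 1 − 0.9177 = 0.0823.

β ≈ 0.082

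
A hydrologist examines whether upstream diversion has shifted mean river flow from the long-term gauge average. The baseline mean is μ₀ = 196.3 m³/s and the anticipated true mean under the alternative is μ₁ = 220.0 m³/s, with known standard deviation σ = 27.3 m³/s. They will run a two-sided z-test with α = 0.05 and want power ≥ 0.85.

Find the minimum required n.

n = 12

Standardized effect: d = |μ₁ − μ₀| / σ = |220.0 − 196.3| / 27.3 = 0.8681
For power 0.85 need Φ(δ − z_{0.025}) = 0.85, so δ = z_{0.025} + z_{0.15} = 1.960 + 1.036 = 2.996.
(For δ > 0 the lower-tail rejection region contributes negligibly to power, so the one-term inversion is standard.)
δ = d·√n ⇒ n = (δ/d)² = (2.996 / 0.8681)² = 11.91.
Rounding up, n = 12.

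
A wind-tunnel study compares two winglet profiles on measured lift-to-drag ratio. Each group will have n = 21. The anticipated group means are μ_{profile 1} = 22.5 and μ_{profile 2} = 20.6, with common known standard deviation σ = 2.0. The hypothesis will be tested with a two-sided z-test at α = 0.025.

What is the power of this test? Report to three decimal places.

Power ≈ 0.799

Standardized effect: d = |μ_{profile 1} − μ_{profile 2}| / σ = |22.5 − 20.6| / 2.0 = 0.9500
Noncentrality parameter: δ = d·√(n/2) = 0.9500 × √(21/2) = 3.0784
Critical value for a two-sided test at α = 0.025: z_{α/2} = 2.241.
Power = Φ(δ − 2.241) + Φ(−δ − 2.241) = Φ(0.837) + Φ(-5.320) = 0.7987 + 0.0000 = 0.7987.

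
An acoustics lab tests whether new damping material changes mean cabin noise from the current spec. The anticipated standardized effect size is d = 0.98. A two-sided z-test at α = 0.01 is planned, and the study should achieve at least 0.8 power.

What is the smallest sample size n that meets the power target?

n = 13

Set Φ(δ − 2.576) = 0.8; then δ − 2.576 = Φ⁻¹(0.8) = 0.842, giving δ = 3.417.
(Ignoring the negligible lower-tail rejection probability gives the usual closed-form inversion.)
δ = d·√n ⇒ n = (δ/d)² = (3.417 / 0.98)² = 12.16.
Rounding up, n = 13.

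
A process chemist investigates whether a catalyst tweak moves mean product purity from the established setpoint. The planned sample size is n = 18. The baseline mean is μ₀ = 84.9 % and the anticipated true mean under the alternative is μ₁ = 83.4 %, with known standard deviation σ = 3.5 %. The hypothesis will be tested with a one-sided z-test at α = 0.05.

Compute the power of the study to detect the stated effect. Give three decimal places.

Standardized effect: d = |μ₁ − μ₀| / σ = |83.4 − 84.9| / 3.5 = 0.4286
Noncentrality parameter: δ = d·√n = 0.4286 × √18 = 1.8183
One-sided α = 0.05 → critical value z_{0.05} = 1.645.
Power = Φ(δ − 1.645) = Φ(0.173) = 0.5688.

Power ≈ 0.569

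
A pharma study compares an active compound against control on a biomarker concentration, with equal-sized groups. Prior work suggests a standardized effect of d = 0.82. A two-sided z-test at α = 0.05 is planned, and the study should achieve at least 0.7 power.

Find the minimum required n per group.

n = 19 per group

Set Φ(δ − 1.960) = 0.7; then δ − 1.960 = Φ⁻¹(0.7) = 0.524, giving δ = 2.484.
(Ignoring the negligible lower-tail rejection probability gives the usual closed-form inversion.)
δ = d·√(n/2) ⇒ n = 2(δ/d)² = 2 × (2.484 / 0.82)² = 18.36.
Round up to the next whole unit.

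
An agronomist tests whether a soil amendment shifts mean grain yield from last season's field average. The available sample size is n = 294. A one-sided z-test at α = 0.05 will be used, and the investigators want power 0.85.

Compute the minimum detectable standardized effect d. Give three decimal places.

Need Φ(δ − 1.645) = 0.85, so δ = 1.645 + 1.036 = 2.681.
δ = d·√n ⇒ d = δ/√n = 2.681/√294 = 0.1564.

d ≈ 0.156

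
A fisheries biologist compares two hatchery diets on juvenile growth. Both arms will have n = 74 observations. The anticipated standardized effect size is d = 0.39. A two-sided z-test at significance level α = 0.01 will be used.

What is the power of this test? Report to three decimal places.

Noncentrality parameter: δ = d·√(n/2) = 0.39 × √(74/2) = 2.3723
Critical value for a two-sided test at α = 0.01: z_{α/2} = 2.576.
Power = Φ(δ − 2.576) + Φ(−δ − 2.576) = Φ(-0.204) + Φ(-4.948) = 0.4194 + 0.0000 = 0.4194.

Power ≈ 0.419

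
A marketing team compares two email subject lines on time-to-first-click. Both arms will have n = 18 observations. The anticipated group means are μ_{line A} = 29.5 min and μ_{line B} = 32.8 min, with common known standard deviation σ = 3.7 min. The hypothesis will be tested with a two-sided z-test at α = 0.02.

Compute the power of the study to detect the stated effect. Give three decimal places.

Standardized effect: d = |μ_{line A} − μ_{line B}| / σ = |29.5 − 32.8| / 3.7 = 0.8919
Noncentrality parameter: δ = d·√(n/2) = 0.8919 × √(18/2) = 2.6757
Critical value for a two-sided test at α = 0.02: z_{α/2} = 2.326.
Power = Φ(δ − 2.326) + Φ(−δ − 2.326) = Φ(0.349) + Φ(-5.002) = 0.6366 + 0.0000 = 0.6366.

Power ≈ 0.637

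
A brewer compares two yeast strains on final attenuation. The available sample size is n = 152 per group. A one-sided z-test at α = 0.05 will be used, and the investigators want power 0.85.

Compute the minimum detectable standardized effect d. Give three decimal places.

d ≈ 0.308

Need Φ(δ − 1.645) = 0.85, so δ = 1.645 + 1.036 = 2.681.
δ = d·√(n/2) ⇒ d = δ/√(n/2) = 2.681/√(152/2) = 0.3076.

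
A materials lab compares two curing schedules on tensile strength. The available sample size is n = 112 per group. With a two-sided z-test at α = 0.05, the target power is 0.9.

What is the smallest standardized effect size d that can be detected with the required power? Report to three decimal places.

Need Φ(δ − 1.960) = 0.9, so δ = 1.960 + 1.282 = 3.242.
(Lower-tail contribution to power is negligible for δ > 0.)
δ = d·√(n/2) ⇒ d = δ/√(n/2) = 3.242/√(112/2) = 0.4332.

d ≈ 0.433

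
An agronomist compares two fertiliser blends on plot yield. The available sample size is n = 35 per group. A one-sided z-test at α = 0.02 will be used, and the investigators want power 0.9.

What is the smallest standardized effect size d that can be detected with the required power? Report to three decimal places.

Required noncentrality: δ = z_{0.02} + z_{0.10} = 2.054 + 1.282 = 3.335.
δ = d·√(n/2) ⇒ d = δ/√(n/2) = 3.335/√(35/2) = 0.7973.

d ≈ 0.797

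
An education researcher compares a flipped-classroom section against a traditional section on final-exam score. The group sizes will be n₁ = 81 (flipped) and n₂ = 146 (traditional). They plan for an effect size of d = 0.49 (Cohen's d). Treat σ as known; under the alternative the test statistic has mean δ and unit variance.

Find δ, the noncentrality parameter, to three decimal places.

δ ≈ 3.537

δ = d / √(1/n₁ + 1/n₂) = 0.49 / √(1/81 + 1/146) = 3.5367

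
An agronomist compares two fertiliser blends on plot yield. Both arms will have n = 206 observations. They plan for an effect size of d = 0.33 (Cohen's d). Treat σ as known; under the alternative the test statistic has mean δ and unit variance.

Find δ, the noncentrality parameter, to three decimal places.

δ ≈ 3.349

The noncentrality parameter scales effect size by the design's sample-size factor: δ = d·√(n/2) = 0.33 × √(206/2) = 3.3491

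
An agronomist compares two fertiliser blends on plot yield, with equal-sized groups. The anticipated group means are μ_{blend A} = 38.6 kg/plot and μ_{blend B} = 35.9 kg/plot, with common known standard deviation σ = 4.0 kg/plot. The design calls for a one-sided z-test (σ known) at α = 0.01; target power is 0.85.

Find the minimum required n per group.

n = 50 per group

Standardized effect: d = |μ_{blend A} − μ_{blend B}| / σ = |38.6 − 35.9| / 4.0 = 0.6750
For power 0.85 need Φ(δ − z_{0.01}) = 0.85, so δ = z_{0.01} + z_{0.15} = 2.326 + 1.036 = 3.363.
δ = d·√(n/2) ⇒ n = 2(δ/d)² = 2 × (3.363 / 0.6750)² = 49.64.
Round up to the next whole unit.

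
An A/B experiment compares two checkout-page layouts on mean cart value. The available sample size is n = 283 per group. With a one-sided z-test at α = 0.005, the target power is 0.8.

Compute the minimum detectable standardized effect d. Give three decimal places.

Required noncentrality: δ = z_{0.005} + z_{0.20} = 2.576 + 0.842 = 3.417.
δ = d·√(n/2) ⇒ d = δ/√(n/2) = 3.417/√(283/2) = 0.2873.

d ≈ 0.287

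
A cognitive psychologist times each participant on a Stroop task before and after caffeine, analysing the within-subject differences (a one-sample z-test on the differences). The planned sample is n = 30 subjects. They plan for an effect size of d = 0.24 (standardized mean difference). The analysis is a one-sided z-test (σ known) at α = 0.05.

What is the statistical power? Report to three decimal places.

Noncentrality parameter: δ = d·√n = 0.24 × √30 = 1.3145
One-sided α = 0.05 → critical value z_{0.05} = 1.645.
Power = Φ(δ − 1.645) = Φ(-0.330) = 0.3706.

Power ≈ 0.371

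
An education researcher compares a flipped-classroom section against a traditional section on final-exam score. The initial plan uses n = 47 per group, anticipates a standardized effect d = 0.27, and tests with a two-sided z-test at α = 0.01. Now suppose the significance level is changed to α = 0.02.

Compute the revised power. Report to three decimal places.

δ = d·√(n/2) = 0.27 × √(47/2) = 1.3089 (unchanged). New critical value: z_{0.01} = 2.326.
Revised power = Φ(δ − 2.326) + Φ(−δ − 2.326) = Φ(-1.017) + Φ(-3.635) = 0.1545 + 0.0001 = 0.1546.

Power ≈ 0.155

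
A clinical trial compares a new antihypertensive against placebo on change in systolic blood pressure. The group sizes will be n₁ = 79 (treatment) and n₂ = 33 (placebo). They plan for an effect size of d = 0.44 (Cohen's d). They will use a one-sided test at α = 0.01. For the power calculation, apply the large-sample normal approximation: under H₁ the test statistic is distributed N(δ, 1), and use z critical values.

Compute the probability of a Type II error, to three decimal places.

β ≈ 0.581

Noncentrality parameter: δ = d / √(1/n₁ + 1/n₂) = 0.44 / √(1/79 + 1/33) = 2.1228
Critical value for a one-sided test at α = 0.01: z_α = 2.326.
Power = P(Z > 2.326 − δ) = Φ(-0.204) = 0.4194.
Type II error: β = 1 − power = 1 − 0.4194 = 0.5806.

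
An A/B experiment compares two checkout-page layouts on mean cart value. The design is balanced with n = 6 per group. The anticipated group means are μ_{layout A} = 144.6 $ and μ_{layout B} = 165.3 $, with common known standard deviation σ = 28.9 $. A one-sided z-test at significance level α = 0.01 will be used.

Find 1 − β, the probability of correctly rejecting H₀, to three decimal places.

Standardized effect: d = |μ_{layout A} − μ_{layout B}| / σ = |144.6 − 165.3| / 28.9 = 0.7163
Noncentrality parameter: δ = d·√(n/2) = 0.7163 × √(6/2) = 1.2406
Critical value for a one-sided test at α = 0.01: z_α = 2.326.
Power = P(Z > 2.326 − δ) = Φ(-1.086) = 0.1388.

Power ≈ 0.139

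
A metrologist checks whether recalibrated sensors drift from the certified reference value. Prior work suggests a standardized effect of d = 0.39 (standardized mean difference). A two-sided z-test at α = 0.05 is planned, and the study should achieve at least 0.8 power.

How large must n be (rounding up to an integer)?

n = 52

For power 0.8 need Φ(δ − z_{0.025}) = 0.8, so δ = z_{0.025} + z_{0.20} = 1.960 + 0.842 = 2.802.
(The Φ(−δ − z_{α/2}) term is vanishingly small for δ > 0 and is dropped in the standard sample-size formula.)
δ = d·√n ⇒ n = (δ/d)² = (2.802 / 0.39)² = 51.60.
Rounding up, n = 52.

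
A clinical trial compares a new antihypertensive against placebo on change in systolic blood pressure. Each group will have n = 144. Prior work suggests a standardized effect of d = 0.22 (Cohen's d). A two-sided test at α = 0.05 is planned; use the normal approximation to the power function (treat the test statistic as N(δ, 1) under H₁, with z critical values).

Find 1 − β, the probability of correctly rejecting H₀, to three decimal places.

Power ≈ 0.463

Noncentrality parameter: δ = d·√(n/2) = 0.22 × √(144/2) = 1.8668
Two-sided α = 0.05 → critical value z_{0.025} = 1.960.
Power = Φ(δ − 1.960) + Φ(−δ − 1.960) = Φ(-0.093) + Φ(-3.827) = 0.4629 + 0.0001 = 0.4629.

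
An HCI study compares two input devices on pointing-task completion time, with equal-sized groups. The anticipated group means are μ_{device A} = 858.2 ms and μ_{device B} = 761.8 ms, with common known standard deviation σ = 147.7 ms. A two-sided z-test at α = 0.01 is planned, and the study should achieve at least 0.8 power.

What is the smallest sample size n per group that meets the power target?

Standardized effect: d = |μ_{device A} − μ_{device B}| / σ = |858.2 − 761.8| / 147.7 = 0.6527
Set Φ(δ − 2.576) = 0.8; then δ − 2.576 = Φ⁻¹(0.8) = 0.842, giving δ = 3.417.
(Ignoring the negligible lower-tail rejection probability gives the usual closed-form inversion.)
δ = d·√(n/2) ⇒ n = 2(δ/d)² = 2 × (3.417 / 0.6527)² = 54.83.
Rounding up, n = 55 per group.

n = 55 per group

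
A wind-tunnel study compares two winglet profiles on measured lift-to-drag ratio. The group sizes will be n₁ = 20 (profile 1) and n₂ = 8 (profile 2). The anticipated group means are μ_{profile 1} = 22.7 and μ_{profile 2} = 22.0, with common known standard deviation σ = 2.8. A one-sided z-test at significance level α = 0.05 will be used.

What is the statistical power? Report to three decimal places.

Standardized effect: d = |μ_{profile 1} − μ_{profile 2}| / σ = |22.7 − 22.0| / 2.8 = 0.2500
Noncentrality parameter: δ = d / √(1/n₁ + 1/n₂) = 0.2500 / √(1/20 + 1/8) = 0.5976
Critical value for a one-sided test at α = 0.05: z_α = 1.645.
Power = P(Z > 1.645 − δ) = Φ(-1.047) = 0.1475.

Power ≈ 0.147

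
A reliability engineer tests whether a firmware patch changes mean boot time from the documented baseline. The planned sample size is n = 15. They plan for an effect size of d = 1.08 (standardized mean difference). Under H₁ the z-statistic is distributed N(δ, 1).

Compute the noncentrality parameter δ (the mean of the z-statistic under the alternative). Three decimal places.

δ = d·√n = 1.08 × √15 = 4.1828

δ ≈ 4.183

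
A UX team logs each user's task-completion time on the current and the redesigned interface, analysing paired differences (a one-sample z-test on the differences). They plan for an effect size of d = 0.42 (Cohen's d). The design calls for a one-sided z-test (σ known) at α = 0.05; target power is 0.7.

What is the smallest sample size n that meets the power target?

n = 27

For power 0.7 need Φ(δ − z_{0.05}) = 0.7, so δ = z_{0.05} + z_{0.30} = 1.645 + 0.524 = 2.169.
δ = d·√n ⇒ n = (δ/d)² = (2.169 / 0.42)² = 26.68.
Rounding up, n = 27.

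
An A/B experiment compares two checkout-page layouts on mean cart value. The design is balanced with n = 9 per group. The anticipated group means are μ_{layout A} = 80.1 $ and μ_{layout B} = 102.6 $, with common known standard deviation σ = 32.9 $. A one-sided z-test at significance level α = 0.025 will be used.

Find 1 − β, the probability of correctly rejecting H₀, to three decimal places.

Power ≈ 0.305

Standardized effect: d = |μ_{layout A} − μ_{layout B}| / σ = |80.1 − 102.6| / 32.9 = 0.6839
Noncentrality parameter: δ = d·√(n/2) = 0.6839 × √(9/2) = 1.4508
Critical value for a one-sided test at α = 0.025: z_α = 1.960.
Power = P(Z > 1.960 − δ) = Φ(-0.509) = 0.3053.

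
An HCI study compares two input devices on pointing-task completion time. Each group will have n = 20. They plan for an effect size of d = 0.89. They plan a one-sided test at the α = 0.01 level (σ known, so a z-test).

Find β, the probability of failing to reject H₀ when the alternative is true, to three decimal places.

Noncentrality parameter: δ = d·√(n/2) = 0.89 × √(20/2) = 2.8144
Critical value for a one-sided test at α = 0.01: z_α = 2.326.
Power = P(Z > 2.326 − δ) = Φ(0.488) = 0.6873.
Type II error: β = 1 − power = 1 − 0.6873 = 0.3127.

β ≈ 0.313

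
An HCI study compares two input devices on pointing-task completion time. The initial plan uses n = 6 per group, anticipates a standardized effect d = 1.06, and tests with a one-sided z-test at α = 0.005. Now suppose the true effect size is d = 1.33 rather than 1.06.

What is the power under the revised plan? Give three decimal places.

With d = 1.33: δ = d·√(n/2) = 1.33 × √(6/2) = 2.3036. Critical value z_{0.005} = 2.576.
Revised power = Φ(δ − 2.576) = Φ(-0.272) = 0.3927.

Power ≈ 0.393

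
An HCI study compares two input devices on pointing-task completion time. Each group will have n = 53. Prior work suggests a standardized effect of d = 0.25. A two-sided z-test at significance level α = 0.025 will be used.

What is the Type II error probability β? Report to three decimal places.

β ≈ 0.830

Noncentrality parameter: δ = d·√(n/2) = 0.25 × √(53/2) = 1.2870
Two-sided α = 0.025 → critical value z_{0.0125} = 2.241.
Power = Φ(δ − 2.241) + Φ(−δ − 2.241) = Φ(-0.954) + Φ(-3.528) = 0.1699 + 0.0002 = 0.1701.
Type II error: β = 1 − power = 1 − 0.1701 = 0.8299.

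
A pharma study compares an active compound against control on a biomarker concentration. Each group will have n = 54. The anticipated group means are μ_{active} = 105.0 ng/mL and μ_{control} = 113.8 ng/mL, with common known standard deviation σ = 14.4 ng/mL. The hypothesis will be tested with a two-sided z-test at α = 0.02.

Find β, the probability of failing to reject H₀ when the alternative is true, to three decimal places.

Standardized effect: d = |μ_{active} − μ_{control}| / σ = |105.0 − 113.8| / 14.4 = 0.6111
Noncentrality parameter: δ = d·√(n/2) = 0.6111 × √(54/2) = 3.1754
Two-sided α = 0.02 → critical value z_{0.01} = 2.326.
Power = Φ(δ − 2.326) + Φ(−δ − 2.326) = Φ(0.849) + Φ(-5.502) = 0.8021 + 0.0000 = 0.8021.
Type II error: β = 1 − power = 1 − 0.8021 = 0.1979.

β ≈ 0.198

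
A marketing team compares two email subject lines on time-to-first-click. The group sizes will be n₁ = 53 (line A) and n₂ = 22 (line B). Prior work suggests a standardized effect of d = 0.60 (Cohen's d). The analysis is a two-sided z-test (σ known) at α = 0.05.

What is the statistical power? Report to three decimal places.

Power ≈ 0.658

Noncentrality parameter: δ = d / √(1/n₁ + 1/n₂) = 0.60 / √(1/53 + 1/22) = 2.3658
Critical value for a two-sided test at α = 0.05: z_{α/2} = 1.960.
Power = Φ(δ − 1.960) + Φ(−δ − 1.960) = Φ(0.406) + Φ(-4.326) = 0.6576 + 0.0000 = 0.6576.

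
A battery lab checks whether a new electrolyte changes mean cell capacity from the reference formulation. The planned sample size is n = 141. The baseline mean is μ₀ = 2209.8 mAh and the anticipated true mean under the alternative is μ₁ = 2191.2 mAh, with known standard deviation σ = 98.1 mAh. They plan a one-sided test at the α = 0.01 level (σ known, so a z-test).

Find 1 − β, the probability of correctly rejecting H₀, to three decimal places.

Power ≈ 0.470

Standardized effect: d = |μ₁ − μ₀| / σ = |2191.2 − 2209.8| / 98.1 = 0.1896
Noncentrality parameter: δ = d·√n = 0.1896 × √141 = 2.2514
Critical value for a one-sided test at α = 0.01: z_α = 2.326.
Power = Φ(δ − 2.326) = Φ(-0.075) = 0.4701.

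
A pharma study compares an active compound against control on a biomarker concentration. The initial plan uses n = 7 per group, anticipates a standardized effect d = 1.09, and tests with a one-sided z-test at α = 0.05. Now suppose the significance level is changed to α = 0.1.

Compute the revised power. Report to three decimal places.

δ = d·√(n/2) = 1.09 × √(7/2) = 2.0392 (unchanged). New critical value: z_{0.1} = 1.282.
Revised power = Φ(δ − 1.282) = Φ(0.758) = 0.7757.

Power ≈ 0.776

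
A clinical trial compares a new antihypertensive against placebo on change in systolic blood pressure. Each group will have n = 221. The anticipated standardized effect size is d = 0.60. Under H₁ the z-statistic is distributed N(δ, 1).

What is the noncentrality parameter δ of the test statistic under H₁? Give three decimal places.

The noncentrality parameter scales effect size by the design's sample-size factor: δ = d·√(n/2) = 0.60 × √(221/2) = 6.3071

δ ≈ 6.307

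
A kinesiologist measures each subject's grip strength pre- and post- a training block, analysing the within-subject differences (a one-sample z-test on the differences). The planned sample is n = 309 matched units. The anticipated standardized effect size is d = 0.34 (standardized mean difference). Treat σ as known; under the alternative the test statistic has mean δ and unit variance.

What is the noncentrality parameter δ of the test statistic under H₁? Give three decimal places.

δ ≈ 5.977

δ = d·√n = 0.34 × √309 = 5.9767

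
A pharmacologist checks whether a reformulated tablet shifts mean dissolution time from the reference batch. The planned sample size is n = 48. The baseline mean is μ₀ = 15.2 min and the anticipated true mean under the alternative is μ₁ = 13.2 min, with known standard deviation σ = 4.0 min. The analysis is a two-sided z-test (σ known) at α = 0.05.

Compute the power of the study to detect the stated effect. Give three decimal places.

Power ≈ 0.934

Standardized effect: d = |μ₁ − μ₀| / σ = |13.2 − 15.2| / 4.0 = 0.5000
Noncentrality parameter: δ = d·√n = 0.5000 × √48 = 3.4641
Critical value for a two-sided test at α = 0.05: z_{α/2} = 1.960.
Power = Φ(δ − 1.960) + Φ(−δ − 1.960) = Φ(1.504) + Φ(-5.424) = 0.9337 + 0.0000 = 0.9337.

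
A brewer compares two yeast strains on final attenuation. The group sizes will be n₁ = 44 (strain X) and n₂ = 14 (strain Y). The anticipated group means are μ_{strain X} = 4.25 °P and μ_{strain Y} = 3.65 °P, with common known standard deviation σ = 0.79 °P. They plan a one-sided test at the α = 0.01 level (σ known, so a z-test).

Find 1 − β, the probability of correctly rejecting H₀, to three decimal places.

Power ≈ 0.559

Standardized effect: d = |μ_{strain X} − μ_{strain Y}| / σ = |4.25 − 3.65| / 0.79 = 0.7595
Noncentrality parameter: δ = d / √(1/n₁ + 1/n₂) = 0.7595 / √(1/44 + 1/14) = 2.4751
Critical value for a one-sided test at α = 0.01: z_α = 2.326.
Power = P(Z > 2.326 − δ) = Φ(0.149) = 0.5591.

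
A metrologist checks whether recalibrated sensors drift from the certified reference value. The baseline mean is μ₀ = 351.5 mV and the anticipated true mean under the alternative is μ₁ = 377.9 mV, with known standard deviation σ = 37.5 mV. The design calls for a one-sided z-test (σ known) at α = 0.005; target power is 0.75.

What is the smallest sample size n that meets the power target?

Standardized effect: d = |μ₁ − μ₀| / σ = |377.9 − 351.5| / 37.5 = 0.7040
For power 0.75 need Φ(δ − z_{0.005}) = 0.75, so δ = z_{0.005} + z_{0.25} = 2.576 + 0.674 = 3.250.
δ = d·√n ⇒ n = (δ/d)² = (3.250 / 0.7040)² = 21.32.
Round up to the next whole unit.

n = 22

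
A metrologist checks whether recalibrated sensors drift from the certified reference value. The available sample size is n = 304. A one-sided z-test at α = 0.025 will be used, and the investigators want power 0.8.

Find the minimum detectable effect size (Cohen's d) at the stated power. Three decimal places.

Required noncentrality: δ = z_{0.025} + z_{0.20} = 1.960 + 0.842 = 2.802.
δ = d·√n ⇒ d = δ/√n = 2.802/√304 = 0.1607.

d ≈ 0.161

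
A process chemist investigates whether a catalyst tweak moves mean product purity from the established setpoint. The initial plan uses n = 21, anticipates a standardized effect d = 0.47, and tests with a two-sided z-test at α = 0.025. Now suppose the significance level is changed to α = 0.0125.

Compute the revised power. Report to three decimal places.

Power ≈ 0.365

δ = d·√n = 0.47 × √21 = 2.1538 (unchanged). New critical value: z_{0.0063} = 2.498.
Revised power = Φ(δ − 2.498) + Φ(−δ − 2.498) = Φ(-0.344) + Φ(-4.652) = 0.3655 + 0.0000 = 0.3655.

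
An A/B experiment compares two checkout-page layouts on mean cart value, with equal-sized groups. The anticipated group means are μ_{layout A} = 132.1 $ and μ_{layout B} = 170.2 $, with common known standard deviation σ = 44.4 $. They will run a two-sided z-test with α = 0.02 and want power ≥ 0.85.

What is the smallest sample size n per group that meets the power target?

n = 31 per group

Standardized effect: d = |μ_{layout A} − μ_{layout B}| / σ = |132.1 − 170.2| / 44.4 = 0.8581
For power 0.85 need Φ(δ − z_{0.01}) = 0.85, so δ = z_{0.01} + z_{0.15} = 2.326 + 1.036 = 3.363.
(The Φ(−δ − z_{α/2}) term is vanishingly small for δ > 0 and is dropped in the standard sample-size formula.)
δ = d·√(n/2) ⇒ n = 2(δ/d)² = 2 × (3.363 / 0.8581)² = 30.71.
Rounding up, n = 31 per group.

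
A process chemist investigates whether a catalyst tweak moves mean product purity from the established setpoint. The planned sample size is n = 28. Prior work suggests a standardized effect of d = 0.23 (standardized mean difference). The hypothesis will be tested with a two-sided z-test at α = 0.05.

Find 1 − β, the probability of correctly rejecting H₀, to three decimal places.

Noncentrality parameter: λ = d·√n = 0.23 × √28 = 1.2170
Critical value for a two-sided test at α = 0.05: z_{α/2} = 1.960.
Power = Φ(λ − 1.960) + Φ(−λ − 1.960) = Φ(-0.743) + Φ(-3.177) = 0.2288 + 0.0007 = 0.2295.

Power ≈ 0.230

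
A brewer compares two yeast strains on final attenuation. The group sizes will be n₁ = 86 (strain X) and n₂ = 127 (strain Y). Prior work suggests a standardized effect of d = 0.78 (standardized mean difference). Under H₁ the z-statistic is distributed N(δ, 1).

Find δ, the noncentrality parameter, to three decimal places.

δ ≈ 5.585

δ = d / √(1/n₁ + 1/n₂) = 0.78 / √(1/86 + 1/127) = 5.5854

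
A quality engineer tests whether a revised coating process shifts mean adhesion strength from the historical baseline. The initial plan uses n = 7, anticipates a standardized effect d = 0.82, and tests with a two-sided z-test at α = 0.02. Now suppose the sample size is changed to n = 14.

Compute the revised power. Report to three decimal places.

Power ≈ 0.771

With n = 14: δ = d·√n = 0.82 × √14 = 3.0682. Critical value z_{0.01} = 2.326.
Revised power = Φ(δ − 2.326) + Φ(−δ − 2.326) = Φ(0.742) + Φ(-5.395) = 0.7709 + 0.0000 = 0.7709.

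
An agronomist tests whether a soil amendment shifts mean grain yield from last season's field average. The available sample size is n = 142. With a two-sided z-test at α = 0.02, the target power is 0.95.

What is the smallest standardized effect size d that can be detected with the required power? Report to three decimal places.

Need Φ(δ − 2.326) = 0.95, so δ = 2.326 + 1.645 = 3.971.
(Lower-tail contribution to power is negligible for δ > 0.)
δ = d·√n ⇒ d = δ/√n = 3.971/√142 = 0.3333.

d ≈ 0.333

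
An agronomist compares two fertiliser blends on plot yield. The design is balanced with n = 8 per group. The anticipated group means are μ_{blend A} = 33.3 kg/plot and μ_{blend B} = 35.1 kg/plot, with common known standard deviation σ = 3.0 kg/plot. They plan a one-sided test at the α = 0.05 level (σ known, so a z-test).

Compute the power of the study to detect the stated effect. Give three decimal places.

Standardized effect: d = |μ_{blend A} − μ_{blend B}| / σ = |33.3 − 35.1| / 3.0 = 0.6000
Noncentrality parameter: δ = d·√(n/2) = 0.6000 × √(8/2) = 1.2000
One-sided α = 0.05 → critical value z_{0.05} = 1.645.
Power = P(Z > 1.645 − δ) = Φ(-0.445) = 0.3282.

Power ≈ 0.328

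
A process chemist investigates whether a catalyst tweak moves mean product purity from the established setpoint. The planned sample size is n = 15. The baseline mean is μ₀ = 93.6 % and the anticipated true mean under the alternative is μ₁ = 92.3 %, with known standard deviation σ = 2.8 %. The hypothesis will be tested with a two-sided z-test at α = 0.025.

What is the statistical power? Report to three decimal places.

Standardized effect: d = |μ₁ − μ₀| / σ = |92.3 − 93.6| / 2.8 = 0.4643
Noncentrality parameter: δ = d·√n = 0.4643 × √15 = 1.7982
Critical value for a two-sided test at α = 0.025: z_{α/2} = 2.241.
Power = Φ(δ − 2.241) + Φ(−δ − 2.241) = Φ(-0.443) + Φ(-4.040) = 0.3288 + 0.0000 = 0.3288.

Power ≈ 0.329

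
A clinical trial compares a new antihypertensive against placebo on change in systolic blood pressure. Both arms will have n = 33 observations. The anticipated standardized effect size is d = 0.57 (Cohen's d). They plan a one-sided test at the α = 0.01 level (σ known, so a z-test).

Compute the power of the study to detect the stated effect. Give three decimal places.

Noncentrality parameter: δ = d·√(n/2) = 0.57 × √(33/2) = 2.3154
One-sided α = 0.01 → critical value z_{0.01} = 2.326.
Power = Φ(δ − 2.326) = Φ(-0.011) = 0.4956.

Power ≈ 0.496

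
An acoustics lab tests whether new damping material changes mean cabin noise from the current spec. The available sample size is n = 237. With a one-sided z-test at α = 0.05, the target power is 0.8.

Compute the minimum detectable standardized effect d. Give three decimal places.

d ≈ 0.162

Required noncentrality: δ = z_{0.05} + z_{0.20} = 1.645 + 0.842 = 2.486.
δ = d·√n ⇒ d = δ/√n = 2.486/√237 = 0.1615.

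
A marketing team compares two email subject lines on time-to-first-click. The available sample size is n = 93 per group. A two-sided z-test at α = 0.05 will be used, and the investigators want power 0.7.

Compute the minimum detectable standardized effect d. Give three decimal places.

Required noncentrality: δ = z_{0.025} + z_{0.30} = 1.960 + 0.524 = 2.484.
(Lower-tail contribution to power is negligible for δ > 0.)
δ = d·√(n/2) ⇒ d = δ/√(n/2) = 2.484/√(93/2) = 0.3643.

d ≈ 0.364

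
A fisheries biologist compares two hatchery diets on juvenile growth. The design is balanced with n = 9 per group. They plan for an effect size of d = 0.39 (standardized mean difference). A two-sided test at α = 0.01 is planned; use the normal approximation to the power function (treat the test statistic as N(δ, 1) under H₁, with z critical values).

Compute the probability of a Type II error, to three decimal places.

Noncentrality parameter: δ = d·√(n/2) = 0.39 × √(9/2) = 0.8273
Two-sided α = 0.01 → critical value z_{0.005} = 2.576.
Power = Φ(δ − 2.576) + Φ(−δ − 2.576) = Φ(-1.749) + Φ(-3.403) = 0.0402 + 0.0003 = 0.0405.
Type II error: β = 1 − power = 1 − 0.0405 = 0.9595.

β ≈ 0.959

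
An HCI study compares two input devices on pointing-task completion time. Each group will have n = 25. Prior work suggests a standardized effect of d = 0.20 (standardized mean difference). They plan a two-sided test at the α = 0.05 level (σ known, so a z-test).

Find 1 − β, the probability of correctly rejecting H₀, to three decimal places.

Power ≈ 0.109

Noncentrality parameter: λ = d·√(n/2) = 0.20 × √(25/2) = 0.7071
Critical value for a two-sided test at α = 0.05: z_{α/2} = 1.960.
Power = Φ(λ − 1.960) + Φ(−λ − 1.960) = Φ(-1.253) + Φ(-2.667) = 0.1051 + 0.0038 = 0.1090.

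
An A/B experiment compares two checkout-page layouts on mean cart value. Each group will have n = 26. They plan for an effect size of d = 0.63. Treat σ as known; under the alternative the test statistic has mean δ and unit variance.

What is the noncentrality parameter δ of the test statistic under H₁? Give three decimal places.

δ ≈ 2.271

δ = d·√(n/2) = 0.63 × √(26/2) = 2.2715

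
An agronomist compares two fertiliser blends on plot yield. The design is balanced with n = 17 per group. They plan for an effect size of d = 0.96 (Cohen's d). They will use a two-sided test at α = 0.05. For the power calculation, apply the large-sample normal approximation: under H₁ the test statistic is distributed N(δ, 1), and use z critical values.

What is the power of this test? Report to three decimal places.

Noncentrality parameter: δ = d·√(n/2) = 0.96 × √(17/2) = 2.7989
Two-sided α = 0.05 → critical value z_{0.025} = 1.960.
Power = Φ(δ − 1.960) + Φ(−δ − 1.960) = Φ(0.839) + Φ(-4.759) = 0.7992 + 0.0000 = 0.7992.

Power ≈ 0.799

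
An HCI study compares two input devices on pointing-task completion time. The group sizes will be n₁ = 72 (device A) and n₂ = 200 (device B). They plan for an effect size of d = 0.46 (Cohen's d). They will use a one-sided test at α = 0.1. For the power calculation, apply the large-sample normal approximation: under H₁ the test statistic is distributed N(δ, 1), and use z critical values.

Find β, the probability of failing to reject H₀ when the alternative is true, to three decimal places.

Noncentrality parameter: δ = d / √(1/n₁ + 1/n₂) = 0.46 / √(1/72 + 1/200) = 3.3470
One-sided α = 0.1 → critical value z_{0.1} = 1.282.
Power = P(Z > 1.282 − δ) = Φ(2.065) = 0.9806.
Type II error: β = 1 − power = 1 − 0.9806 = 0.0194.

β ≈ 0.019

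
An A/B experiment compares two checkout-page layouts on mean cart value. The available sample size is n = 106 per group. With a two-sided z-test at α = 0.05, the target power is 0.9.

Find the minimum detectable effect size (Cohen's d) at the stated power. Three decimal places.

Required noncentrality: δ = z_{0.025} + z_{0.10} = 1.960 + 1.282 = 3.242.
(The second rejection-region term Φ(−δ − z_{α/2}) is negligible and dropped.)
δ = d·√(n/2) ⇒ d = δ/√(n/2) = 3.242/√(106/2) = 0.4453.

d ≈ 0.445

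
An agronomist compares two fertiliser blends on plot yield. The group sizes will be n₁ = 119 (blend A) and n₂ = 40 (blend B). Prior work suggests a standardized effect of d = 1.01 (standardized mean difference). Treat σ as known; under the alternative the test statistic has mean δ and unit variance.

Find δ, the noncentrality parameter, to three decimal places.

The noncentrality parameter scales effect size by the design's sample-size factor: δ = d / √(1/n₁ + 1/n₂) = 1.01 / √(1/119 + 1/40) = 5.5262

δ ≈ 5.526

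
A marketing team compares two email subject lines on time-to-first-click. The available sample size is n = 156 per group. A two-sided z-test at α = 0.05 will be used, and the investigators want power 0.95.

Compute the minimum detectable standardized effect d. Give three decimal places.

Required noncentrality: δ = z_{0.025} + z_{0.05} = 1.960 + 1.645 = 3.605.
(The second rejection-region term Φ(−δ − z_{α/2}) is negligible and dropped.)
δ = d·√(n/2) ⇒ d = δ/√(n/2) = 3.605/√(156/2) = 0.4082.

d ≈ 0.408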